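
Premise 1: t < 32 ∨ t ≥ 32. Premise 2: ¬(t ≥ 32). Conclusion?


Disjunctive syllogism: P ∨ Q, ¬P ⊢ Q
Disjunction: t < 32 ∨ t ≥ 32
We know it is not the case that t ≥ 32.
By disjunctive syllogism, the other disjunct must be true.

t < 32


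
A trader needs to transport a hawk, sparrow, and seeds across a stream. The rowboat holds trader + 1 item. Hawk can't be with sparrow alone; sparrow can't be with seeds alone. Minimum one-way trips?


1. trader+sparrow → 2. trader ← 3. trader+hawk → 4. trader+sparrow ← 5. trader+seeds → 6. trader ← 7. trader+sparrow →
Minimum trips = 7

7


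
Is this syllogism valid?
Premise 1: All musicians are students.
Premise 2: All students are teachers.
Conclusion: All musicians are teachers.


Premise 1: All musicians are students.
Premise 2: All students are teachers.
Conclusion: All musicians are teachers.
Barbara syllogism (AAA-1): All A are B, All B are C → All A are C.
Middle term (students) distributed in premise 2.

Valid


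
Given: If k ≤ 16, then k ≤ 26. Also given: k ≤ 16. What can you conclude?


Modus ponens: P → Q, P ⊢ Q
P: k ≤ 16
Q: k ≤ 26
We have P → Q and P is true.
By modus ponens, Q must be true.

k ≤ 26


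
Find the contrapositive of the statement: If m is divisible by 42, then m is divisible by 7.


Original: If m is divisible by 42, then m is divisible by 7
Contrapositive: If ¬Q, then ¬P
Negate Q: not (m is divisible by 7)
Negate P: not (m is divisible by 42)

If not (m is divisible by 7), then not (m is divisible by 42).


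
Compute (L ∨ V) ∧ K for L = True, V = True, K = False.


L = True, V = True, K = False
Step 1: L ∨ V = True OR True = True
Step 2: True ∧ K = True AND False = False
OR is true when at least one operand is true; AND requires both.

False


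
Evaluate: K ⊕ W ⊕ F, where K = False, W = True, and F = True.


K = False, W = True, F = True
Step 1: K ⊕ W = False XOR True = True
Step 2: True ⊕ F = True XOR True = False
XOR is true when an odd number of operands are true.

False


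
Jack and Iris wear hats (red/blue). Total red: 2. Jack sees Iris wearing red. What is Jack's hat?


Total red = 2, Iris = red
Red accounted for: 1
Remaining for Jack: 1
Jack's hat is red.

red


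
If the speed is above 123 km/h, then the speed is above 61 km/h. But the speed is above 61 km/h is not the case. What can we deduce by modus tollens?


Modus tollens: P → Q, ¬Q ⊢ ¬P
P: the speed is above 123 km/h
Q: the speed is above 61 km/h
We have P → Q and Q is false.
By modus tollens, P must be false.

It is not the case that the speed is above 123 km/h


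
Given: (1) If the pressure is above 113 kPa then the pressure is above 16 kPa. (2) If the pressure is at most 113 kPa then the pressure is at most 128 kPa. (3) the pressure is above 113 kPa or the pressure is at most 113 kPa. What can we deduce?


Constructive dilemma: (P → Q) ∧ (R → S), P ∨ R ⊢ Q ∨ S
Premise 1: the pressure is above 113 kPa → the pressure is above 16 kPa
Premise 2: the pressure is at most 113 kPa → the pressure is at most 128 kPa
Premise 3: the pressure is above 113 kPa ∨ the pressure is at most 113 kPa
Case 1: Assuming the pressure is above 113 kPa, then by Premise 1, the pressure is above 16 kPa.
Case 2: Assuming the pressure is at most 113 kPa, then by Premise 2, the pressure is at most 128 kPa.
Since one of the pressure is above 113 kPa or the pressure is at most 113 kPa must hold, we get the pressure is above 16 kPa or the pressure is at most 128 kPa.

The pressure is above 16 kPa or the pressure is at most 128 kPa.


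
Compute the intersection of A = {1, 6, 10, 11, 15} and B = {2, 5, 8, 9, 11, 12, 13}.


A = {1, 6, 10, 11, 15}
B = {2, 5, 8, 9, 11, 12, 13}
Operation: intersection
Elements in both: 11

{11}


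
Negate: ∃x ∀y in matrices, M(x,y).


Original: ∃x ∀y M(x,y)
Rule: ¬∀→∃, ¬∃→∀, negate predicate.
Negation: ∀x ∃y ¬M(x,y)

∀x ∃y ¬M(x,y)


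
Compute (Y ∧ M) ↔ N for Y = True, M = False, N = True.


Y = True, M = False, N = True
Step 1: Y ∧ M = True AND False = False
Step 2: (False) ↔ N: true when both sides have same truth value.
Result: False ↔ True = False

False


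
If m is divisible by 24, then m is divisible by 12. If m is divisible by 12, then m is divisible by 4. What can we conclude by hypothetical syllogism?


Hypothetical syllogism: P → Q, Q → R ⊢ P → R
Premise 1: m is divisible by 24 → m is divisible by 12
Premise 2: m is divisible by 12 → m is divisible by 4
Chain the implications: the middle term (m is divisible by 12) links the two.
Conclusion: If m is divisible by 24, then m is divisible by 4.

If m is divisible by 24, then m is divisible by 4.


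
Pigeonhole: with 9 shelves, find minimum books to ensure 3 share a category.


Pigeonhole: to guarantee k in one of n categories, need (k-1)×n + 1.
k = 3, n = 9
Minimum = (3-1) × 9 + 1 = 2 × 9 + 1

19


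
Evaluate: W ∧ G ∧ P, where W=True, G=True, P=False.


W = True, G = True, P = False
Expression: W ∧ G ∧ P
Step 1: W ∧ G = True AND True = True
Step 2: (True) ∧ P = True AND False = False

False


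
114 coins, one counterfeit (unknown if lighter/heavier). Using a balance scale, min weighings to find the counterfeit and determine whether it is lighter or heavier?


Let n = 114. 228 possibilities (n coins × lighter/heavier); each weighing has 3 outcomes.
Bound for k weighings: say the first weighing puts j coins on each pan. If it tips, the 2j weighed coins remain suspects (each with a known direction) and k-1 weighings give 3^(k-1) outcomes; 3^(k-1) is odd, so 2j ≤ 3^(k-1) - 1. If it balances, the n - 2j unweighed coins remain with direction unknown: 2(n - 2j) ≤ 3^(k-1) - 1 by the same parity argument. Adding, n ≤ (3^(k-1) - 1) + (3^(k-1) - 1)/2 = (3^k - 3)/2, and the classical three-group strategy achieves this (3 coins in 2 weighings, 12 in 3, 39 in 4, 120 in 5).
So we need the smallest k with (3^k - 3)/2 ≥ 114.
k = 4: (3^4 - 3)/2 = 39 < 114 ✗
k = 5: (3^5 - 3)/2 = 120 ≥ 114 ✓

5


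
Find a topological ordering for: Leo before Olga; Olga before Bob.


Constraints: Leo before Olga; Olga before Bob
Method: repeatedly schedule the remaining task that has no remaining task required before it.
  Step 1: remaining {Bob, Olga, Leo}; every task except Leo still has a predecessor pending → schedule Leo.
  Step 2: remaining {Bob, Olga}; every task except Olga still has a predecessor pending → schedule Olga.
  Step 3: only Bob remains → schedule Bob.
Resulting order:

Leo → Olga → Bob


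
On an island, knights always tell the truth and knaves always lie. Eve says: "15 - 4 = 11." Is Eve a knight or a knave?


Statement: "15 - 4 = 11."
Actual: 15 - 4 = 11
Claimed: 11
Statement is TRUE → Eve tells the truth → Knight

Knight


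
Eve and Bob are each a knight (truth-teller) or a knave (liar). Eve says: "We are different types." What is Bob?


Eve says: "We are different types."
Case 1: Eve is a Knight (truth-teller)
  Statement is true → they ARE different → Bob is a Knave
Case 2: Eve is a Knave (liar)
  Statement is false → they are NOT different → Bob is a Knave
In both cases, Bob is a Knave.

Knave


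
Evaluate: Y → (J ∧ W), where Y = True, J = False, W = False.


Y = True, J = False, W = False
Step 1: J ∧ W = False AND False = False
Step 2: Y → (False): false only when Y=True and consequent=False.
Result: False

False


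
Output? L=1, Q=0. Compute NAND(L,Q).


L AND Q = 0
NOT(0) = 1

1


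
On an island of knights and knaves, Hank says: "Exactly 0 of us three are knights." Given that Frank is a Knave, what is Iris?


Hank claims exactly 0 knights among Hank, Frank, Iris.
Given: Frank is a Knave.

Case 1: Hank is a Knight (tells truth)
  Then exactly 0 of the three are knights.
  Counting Hank, Frank: 1 knight(s) so far. Need -1 more → impossible.
Case 2: Hank is a Knave (lies)
  Then the count is NOT 0.
  If Iris = Knave, count = 0 = 0 → claim would be true, contradicts lie.
  If Iris = Knight, count = 1 ≠ 0 → lie confirmed ✓

Iris is a Knight.

Knight


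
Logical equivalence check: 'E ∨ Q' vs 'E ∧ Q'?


Expression 1: E ∨ Q
Expression 2: E ∧ Q
Truth table (E Q | Expr1 Expr2):
  T T |   T     T
  T F |   T     F   ← differ
  F T |   T     F   ← differ
  F F |   F     F
Counterexample: E=T, Q=F gives Expr1 = T but Expr2 = F, so the expressions are NOT logically equivalent.

No


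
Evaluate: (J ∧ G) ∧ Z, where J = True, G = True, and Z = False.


J = True, G = True, Z = False
Step 1: J ∧ G = True AND True = True
Step 2: True ∧ Z = True AND False = False
AND is true only when ALL operands are true.

False


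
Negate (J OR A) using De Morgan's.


De Morgan's law: ¬(P ∨ Q) ≡ ¬P ∧ ¬Q
¬(J ∨ A) = ¬J ∧ ¬A

¬J ∧ ¬A


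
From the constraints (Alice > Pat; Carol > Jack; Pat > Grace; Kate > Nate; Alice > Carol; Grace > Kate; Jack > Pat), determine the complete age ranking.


Constraints: Alice > Pat; Carol > Jack; Pat > Grace; Kate > Nate; Alice > Carol; Grace > Kate; Jack > Pat
Method: at each step, the next-highest is the one remaining person who never appears on the smaller side of a constraint between remaining people.
  Step 1: remaining {Kate, Carol, Grace, Alice, Jack, Pat, Nate}; on the smaller side: {Kate, Carol, Grace, Jack, Pat, Nate} → Alice is next (Alice > Pat; Alice > Carol).
  Step 2: remaining {Kate, Carol, Grace, Jack, Pat, Nate}; on the smaller side: {Kate, Grace, Jack, Pat, Nate} → Carol is next (Carol > Jack).
  Step 3: remaining {Kate, Grace, Jack, Pat, Nate}; on the smaller side: {Kate, Grace, Pat, Nate} → Jack is next (Jack > Pat).
  Step 4: remaining {Kate, Grace, Pat, Nate}; on the smaller side: {Kate, Grace, Nate} → Pat is next (Pat > Grace).
  Step 5: remaining {Kate, Grace, Nate}; on the smaller side: {Kate, Nate} → Grace is next (Grace > Kate).
  Step 6: remaining {Kate, Nate}; on the smaller side: {Nate} → Kate is next (Kate > Nate).
  Step 7: only Nate remains → lowest.
Final ranking (highest to lowest):

Alice > Carol > Jack > Pat > Grace > Kate > Nate


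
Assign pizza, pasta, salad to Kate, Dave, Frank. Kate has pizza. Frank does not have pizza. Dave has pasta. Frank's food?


From clues:
  Dave → pasta
  Kate → pizza
By elimination, Frank gets the remaining.

salad


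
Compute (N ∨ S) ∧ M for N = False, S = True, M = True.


N = False, S = True, M = True
Step 1: N ∨ S = False OR True = True
Step 2: True ∧ M = True AND True = True
OR is true when at least one operand is true; AND requires both.

True


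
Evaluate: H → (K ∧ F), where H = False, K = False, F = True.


H = False, K = False, F = True
Step 1: K ∧ F = False AND True = False
Step 2: H → (False): false only when H=True and consequent=False.
Result: True

True


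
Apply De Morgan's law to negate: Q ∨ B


De Morgan's law: ¬(P ∨ Q) ≡ ¬P ∧ ¬Q
¬(Q ∨ B) = ¬Q ∧ ¬B

¬Q ∧ ¬B


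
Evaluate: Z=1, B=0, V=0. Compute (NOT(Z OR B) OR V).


Z OR B = 1
NOT(1) = 0
0 OR 0 = 0

0


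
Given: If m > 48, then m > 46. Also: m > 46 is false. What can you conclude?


Modus tollens: P → Q, ¬Q ⊢ ¬P
P: m > 48
Q: m > 46
We have P → Q and Q is false.
By modus tollens, P must be false.

It is not the case that m > 48


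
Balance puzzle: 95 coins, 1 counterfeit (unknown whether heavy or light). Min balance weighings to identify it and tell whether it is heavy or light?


Let n = 95. 190 possibilities (n coins × lighter/heavier); each weighing has 3 outcomes.
Bound for k weighings: say the first weighing puts j coins on each pan. If it tips, the 2j weighed coins remain suspects (each with a known direction) and k-1 weighings give 3^(k-1) outcomes; 3^(k-1) is odd, so 2j ≤ 3^(k-1) - 1. If it balances, the n - 2j unweighed coins remain with direction unknown: 2(n - 2j) ≤ 3^(k-1) - 1 by the same parity argument. Adding, n ≤ (3^(k-1) - 1) + (3^(k-1) - 1)/2 = (3^k - 3)/2, and the classical three-group strategy achieves this (3 coins in 2 weighings, 12 in 3, 39 in 4, 120 in 5).
So we need the smallest k with (3^k - 3)/2 ≥ 95.
k = 4: (3^4 - 3)/2 = 39 < 95 ✗
k = 5: (3^5 - 3)/2 = 120 ≥ 95 ✓

5


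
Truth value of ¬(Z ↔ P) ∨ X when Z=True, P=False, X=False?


Z = True, P = False, X = False
Expression: ¬(Z ↔ P) ∨ X
Step 1: Z ↔ P = (True iff False) = False
Step 2: ¬(Z ↔ P) = NOT False = True
Step 3: (True) ∨ X = True OR False = True

True


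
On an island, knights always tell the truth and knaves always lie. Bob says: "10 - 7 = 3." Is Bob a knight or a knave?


Statement: "10 - 7 = 3."
Actual: 10 - 7 = 3
Claimed: 3
Statement is TRUE → Bob tells the truth → Knight

Knight


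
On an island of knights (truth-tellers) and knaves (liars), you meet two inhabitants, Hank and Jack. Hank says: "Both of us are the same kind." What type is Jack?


Hank says: "Both of us are the same kind."
Case 1: Hank is a Knight (truth-teller)
  Statement is true → they ARE the same → Jack is also a Knight
Case 2: Hank is a Knave (liar)
  Statement is false → they are NOT the same → Jack is a Knight
In both cases, Jack is a Knight.

Knight


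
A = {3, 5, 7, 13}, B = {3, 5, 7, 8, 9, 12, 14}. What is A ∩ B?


A = {3, 5, 7, 13}
B = {3, 5, 7, 8, 9, 12, 14}
Operation: intersection
Elements in both: 3, 5, 7

{3, 5, 7}


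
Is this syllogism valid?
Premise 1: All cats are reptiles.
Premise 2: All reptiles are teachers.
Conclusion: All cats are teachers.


Premise 1: All cats are reptiles.
Premise 2: All reptiles are teachers.
Conclusion: All cats are teachers.
Barbara syllogism (AAA-1): All A are B, All B are C → All A are C.
Middle term (reptiles) distributed in premise 2.

Valid


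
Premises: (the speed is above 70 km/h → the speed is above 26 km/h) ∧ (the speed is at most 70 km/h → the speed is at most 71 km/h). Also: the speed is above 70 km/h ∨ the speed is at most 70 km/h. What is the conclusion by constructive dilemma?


Constructive dilemma: (P → Q) ∧ (R → S), P ∨ R ⊢ Q ∨ S
Premise 1: the speed is above 70 km/h → the speed is above 26 km/h
Premise 2: the speed is at most 70 km/h → the speed is at most 71 km/h
Premise 3: the speed is above 70 km/h ∨ the speed is at most 70 km/h
Case 1: Assuming the speed is above 70 km/h, then by Premise 1, the speed is above 26 km/h.
Case 2: Assuming the speed is at most 70 km/h, then by Premise 2, the speed is at most 71 km/h.
Since one of the speed is above 70 km/h or the speed is at most 70 km/h must hold, we get the speed is above 26 km/h or the speed is at most 71 km/h.

The speed is above 26 km/h or the speed is at most 71 km/h.


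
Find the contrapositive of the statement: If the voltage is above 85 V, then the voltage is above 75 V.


Original: If the voltage is above 85 V, then the voltage is above 75 V
Contrapositive: If ¬Q, then ¬P
Negate Q: not (the voltage is above 75 V)
Negate P: not (the voltage is above 85 V)

If not (the voltage is above 75 V), then not (the voltage is above 85 V).


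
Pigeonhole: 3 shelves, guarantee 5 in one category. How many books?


Pigeonhole: to guarantee k in one of n categories, need (k-1)×n + 1.
k = 5, n = 3
Minimum = (5-1) × 3 + 1 = 4 × 3 + 1

13


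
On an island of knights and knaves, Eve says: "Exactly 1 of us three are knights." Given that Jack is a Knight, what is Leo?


Eve claims exactly 1 knights among Eve, Jack, Leo.
Given: Jack is a Knight.

Case 1: Eve is a Knight (tells truth)
  Then exactly 1 of the three are knights.
  Counting Eve, Jack: 2 knight(s) so far. Need -1 more → impossible.
Case 2: Eve is a Knave (lies)
  Then the count is NOT 1.
  If Leo = Knave, count = 1 = 1 → claim would be true, contradicts lie.
  If Leo = Knight, count = 2 ≠ 1 → lie confirmed ✓

Leo is a Knight.

Knight


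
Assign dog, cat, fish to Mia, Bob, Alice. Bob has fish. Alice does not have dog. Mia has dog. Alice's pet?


From clues:
  Mia → dog
  Bob → fish
By elimination, Alice gets the remaining.

cat


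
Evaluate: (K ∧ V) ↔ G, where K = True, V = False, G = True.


K = True, V = False, G = True
Step 1: K ∧ V = True AND False = False
Step 2: (False) ↔ G: true when both sides have same truth value.
Result: False ↔ True = False

False


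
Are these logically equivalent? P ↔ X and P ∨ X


Expression 1: P ↔ X
Expression 2: P ∨ X
Truth table (P X | Expr1 Expr2):
  T T |   T     T
  T F |   F     T   ← differ
  F T |   F     T   ← differ
  F F |   T     F   ← differ
Counterexample: P=T, X=F gives Expr1 = F but Expr2 = T, so the expressions are NOT logically equivalent.

No


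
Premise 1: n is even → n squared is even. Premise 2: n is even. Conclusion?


Modus ponens: P → Q, P ⊢ Q
P: n is even
Q: n squared is even
We have P → Q and P is true.
By modus ponens, Q must be true.

n squared is even


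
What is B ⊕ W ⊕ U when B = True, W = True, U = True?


B = True, W = True, U = True
Step 1: B ⊕ W = True XOR True = False
Step 2: False ⊕ U = False XOR True = True
XOR is true when an odd number of operands are true.

True


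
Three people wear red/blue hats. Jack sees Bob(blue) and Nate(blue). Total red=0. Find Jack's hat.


Total red = 0, seen red = 0
Own red = 0 - 0 = 0
Jack's hat is blue.

blue


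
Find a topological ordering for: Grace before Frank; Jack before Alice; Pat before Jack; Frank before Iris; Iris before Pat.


Constraints: Grace before Frank; Jack before Alice; Pat before Jack; Frank before Iris; Iris before Pat
Method: repeatedly schedule the remaining task that has no remaining task required before it.
  Step 1: remaining {Jack, Alice, Frank, Iris, Pat, Grace}; every task except Grace still has a predecessor pending → schedule Grace.
  Step 2: remaining {Jack, Alice, Frank, Iris, Pat}; every task except Frank still has a predecessor pending → schedule Frank.
  Step 3: remaining {Jack, Alice, Iris, Pat}; every task except Iris still has a predecessor pending → schedule Iris.
  Step 4: remaining {Jack, Alice, Pat}; every task except Pat still has a predecessor pending → schedule Pat.
  Step 5: remaining {Jack, Alice}; every task except Jack still has a predecessor pending → schedule Jack.
  Step 6: only Alice remains → schedule Alice.
Resulting order:

Grace → Frank → Iris → Pat → Jack → Alice


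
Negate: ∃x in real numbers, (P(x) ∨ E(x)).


Original: ∃x (P(x) ∨ E(x))
Rule: ¬∀→∃, ¬∃→∀, negate predicate.
Negation: ∀x (¬P(x) ∧ ¬E(x))

∀x (¬P(x) ∧ ¬E(x))


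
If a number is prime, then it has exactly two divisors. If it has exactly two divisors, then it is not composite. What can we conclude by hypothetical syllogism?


Hypothetical syllogism: P → Q, Q → R ⊢ P → R
Premise 1: a number is prime → it has exactly two divisors
Premise 2: it has exactly two divisors → it is not composite
Chain the implications: the middle term (it has exactly two divisors) links the two.
Conclusion: If a number is prime, then it is not composite.

If a number is prime, then it is not composite.


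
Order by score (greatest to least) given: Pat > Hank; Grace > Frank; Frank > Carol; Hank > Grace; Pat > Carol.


Constraints: Pat > Hank; Grace > Frank; Frank > Carol; Hank > Grace; Pat > Carol
Method: at each step, the next-highest is the one remaining person who never appears on the smaller side of a constraint between remaining people.
  Step 1: remaining {Hank, Grace, Pat, Carol, Frank}; on the smaller side: {Hank, Grace, Carol, Frank} → Pat is next (Pat > Hank; Pat > Carol).
  Step 2: remaining {Hank, Grace, Carol, Frank}; on the smaller side: {Grace, Carol, Frank} → Hank is next (Hank > Grace).
  Step 3: remaining {Grace, Carol, Frank}; on the smaller side: {Carol, Frank} → Grace is next (Grace > Frank).
  Step 4: remaining {Carol, Frank}; on the smaller side: {Carol} → Frank is next (Frank > Carol).
  Step 5: only Carol remains → lowest.
Final ranking (highest to lowest):

Pat > Hank > Grace > Frank > Carol


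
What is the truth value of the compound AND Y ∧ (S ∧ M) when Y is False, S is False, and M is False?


Y = False, S = False, M = False
Step 1: S ∧ M = False AND False = False
Step 2: Y ∧ False = False AND False = False
AND is true only when ALL operands are true.

False


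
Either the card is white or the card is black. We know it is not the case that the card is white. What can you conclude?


Disjunctive syllogism: P ∨ Q, ¬P ⊢ Q
Disjunction: the card is white ∨ the card is black
We know it is not the case that the card is white.
By disjunctive syllogism, the other disjunct must be true.

The card is black


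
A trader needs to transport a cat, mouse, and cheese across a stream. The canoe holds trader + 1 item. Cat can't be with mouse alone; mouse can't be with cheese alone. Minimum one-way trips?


1. trader+mouse → 2. trader ← 3. trader+cat → 4. trader+mouse ← 5. trader+cheese → 6. trader ← 7. trader+mouse →
Minimum trips = 7

7


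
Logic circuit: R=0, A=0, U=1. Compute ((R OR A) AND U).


R OR A = 0|0 = 0
0 AND 1 = 0

0


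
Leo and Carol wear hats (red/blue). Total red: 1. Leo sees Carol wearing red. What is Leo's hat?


Total red = 1, Carol = red
Red accounted for: 1
Remaining for Leo: 0
Leo's hat is blue.

blue


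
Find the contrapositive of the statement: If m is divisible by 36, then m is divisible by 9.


Original: If m is divisible by 36, then m is divisible by 9
Contrapositive: If ¬Q, then ¬P
Negate Q: not (m is divisible by 9)
Negate P: not (m is divisible by 36)

If not (m is divisible by 9), then not (m is divisible by 36).


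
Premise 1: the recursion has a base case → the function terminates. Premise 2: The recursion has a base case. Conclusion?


Modus ponens: P → Q, P ⊢ Q
P: the recursion has a base case
Q: the function terminates
We have P → Q and P is true.
By modus ponens, Q must be true.

The function terminates


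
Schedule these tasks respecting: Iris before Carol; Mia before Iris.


Constraints: Iris before Carol; Mia before Iris
Method: repeatedly schedule the remaining task that has no remaining task required before it.
  Step 1: remaining {Mia, Carol, Iris}; every task except Mia still has a predecessor pending → schedule Mia.
  Step 2: remaining {Carol, Iris}; every task except Iris still has a predecessor pending → schedule Iris.
  Step 3: only Carol remains → schedule Carol.
Resulting order:

Mia → Iris → Carol


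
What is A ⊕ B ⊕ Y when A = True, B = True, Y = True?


A = True, B = True, Y = True
Step 1: A ⊕ B = True XOR True = False
Step 2: False ⊕ Y = False XOR True = True
XOR is true when an odd number of operands are true.

True


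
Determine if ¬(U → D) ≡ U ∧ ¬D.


Expression 1: ¬(U → D)
Expression 2: U ∧ ¬D
Truth table (U D | Expr1 Expr2):
  T T |   F     F
  T F |   T     T
  F T |   F     F
  F F |   F     F
All 4 rows agree, so the expressions are logically equivalent.

Yes


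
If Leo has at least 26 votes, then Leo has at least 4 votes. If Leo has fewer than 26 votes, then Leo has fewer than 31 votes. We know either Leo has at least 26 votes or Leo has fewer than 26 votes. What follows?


Constructive dilemma: (P → Q) ∧ (R → S), P ∨ R ⊢ Q ∨ S
Premise 1: Leo has at least 26 votes → Leo has at least 4 votes
Premise 2: Leo has fewer than 26 votes → Leo has fewer than 31 votes
Premise 3: Leo has at least 26 votes ∨ Leo has fewer than 26 votes
Case 1: Assuming Leo has at least 26 votes, then by Premise 1, Leo has at least 4 votes.
Case 2: Assuming Leo has fewer than 26 votes, then by Premise 2, Leo has fewer than 31 votes.
Since one of Leo has at least 26 votes or Leo has fewer than 26 votes must hold, we get Leo has at least 4 votes or Leo has fewer than 31 votes.

Leo has at least 4 votes or Leo has fewer than 31 votes.


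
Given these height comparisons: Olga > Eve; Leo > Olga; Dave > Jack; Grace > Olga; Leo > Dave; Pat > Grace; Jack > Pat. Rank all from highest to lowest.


Constraints: Olga > Eve; Leo > Olga; Dave > Jack; Grace > Olga; Leo > Dave; Pat > Grace; Jack > Pat
Method: at each step, the next-highest is the one remaining person who never appears on the smaller side of a constraint between remaining people.
  Step 1: remaining {Pat, Leo, Jack, Grace, Eve, Dave, Olga}; on the smaller side: {Pat, Jack, Grace, Eve, Dave, Olga} → Leo is next (Leo > Olga; Leo > Dave).
  Step 2: remaining {Pat, Jack, Grace, Eve, Dave, Olga}; on the smaller side: {Pat, Jack, Grace, Eve, Olga} → Dave is next (Dave > Jack).
  Step 3: remaining {Pat, Jack, Grace, Eve, Olga}; on the smaller side: {Pat, Grace, Eve, Olga} → Jack is next (Jack > Pat).
  Step 4: remaining {Pat, Grace, Eve, Olga}; on the smaller side: {Grace, Eve, Olga} → Pat is next (Pat > Grace).
  Step 5: remaining {Grace, Eve, Olga}; on the smaller side: {Eve, Olga} → Grace is next (Grace > Olga).
  Step 6: remaining {Eve, Olga}; on the smaller side: {Eve} → Olga is next (Olga > Eve).
  Step 7: only Eve remains → lowest.
Final ranking (highest to lowest):

Leo > Dave > Jack > Pat > Grace > Olga > Eve


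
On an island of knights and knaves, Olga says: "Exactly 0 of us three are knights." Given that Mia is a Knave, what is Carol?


Olga claims exactly 0 knights among Olga, Mia, Carol.
Given: Mia is a Knave.

Case 1: Olga is a Knight (tells truth)
  Then exactly 0 of the three are knights.
  Counting Olga, Mia: 1 knight(s) so far. Need -1 more → impossible.
Case 2: Olga is a Knave (lies)
  Then the count is NOT 0.
  If Carol = Knave, count = 0 = 0 → claim would be true, contradicts lie.
  If Carol = Knight, count = 1 ≠ 0 → lie confirmed ✓

Carol is a Knight.

Knight


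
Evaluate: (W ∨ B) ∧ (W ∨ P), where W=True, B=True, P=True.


W = True, B = True, P = True
Expression: (W ∨ B) ∧ (W ∨ P)
Step 1: W ∨ B = True OR True = True
Step 2: W ∨ P = True OR True = True
Step 3: (True) ∧ (True) = True AND True = True

True


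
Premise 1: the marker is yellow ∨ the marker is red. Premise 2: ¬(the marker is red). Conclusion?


Disjunctive syllogism: P ∨ Q, ¬P ⊢ Q
Disjunction: the marker is yellow ∨ the marker is red
We know it is not the case that the marker is red.
By disjunctive syllogism, the other disjunct must be true.

The marker is yellow


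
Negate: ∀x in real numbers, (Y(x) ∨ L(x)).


Original: ∀x (Y(x) ∨ L(x))
Rule: ¬∀→∃, ¬∃→∀, negate predicate.
Negation: ∃x (¬Y(x) ∧ ¬L(x))

∃x (¬Y(x) ∧ ¬L(x))


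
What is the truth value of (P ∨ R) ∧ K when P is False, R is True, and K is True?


P = False, R = True, K = True
Step 1: P ∨ R = False OR True = True
Step 2: True ∧ K = True AND True = True
OR is true when at least one operand is true; AND requires both.

True


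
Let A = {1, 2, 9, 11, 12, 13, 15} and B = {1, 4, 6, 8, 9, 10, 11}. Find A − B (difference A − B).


A = {1, 2, 9, 11, 12, 13, 15}
B = {1, 4, 6, 8, 9, 10, 11}
Operation: difference A − B
In A but not B: 2, 12, 13, 15

{2, 12, 13, 15}


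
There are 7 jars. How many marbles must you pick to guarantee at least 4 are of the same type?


Pigeonhole: to guarantee k in one of n categories, need (k-1)×n + 1.
k = 4, n = 7
Minimum = (4-1) × 7 + 1 = 3 × 7 + 1

22


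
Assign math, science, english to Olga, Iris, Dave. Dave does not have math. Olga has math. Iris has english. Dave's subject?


From clues:
  Olga → math
  Iris → english
By elimination, Dave gets the remaining.

science


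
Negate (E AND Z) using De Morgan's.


De Morgan's law: ¬(P ∧ Q) ≡ ¬P ∨ ¬Q
¬(E ∧ Z) = ¬E ∨ ¬Z

¬E ∨ ¬Z


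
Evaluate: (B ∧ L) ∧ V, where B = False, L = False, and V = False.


B = False, L = False, V = False
Step 1: B ∧ L = False AND False = False
Step 2: False ∧ V = False AND False = False
AND is true only when ALL operands are true.

False


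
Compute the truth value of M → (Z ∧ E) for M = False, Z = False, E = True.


M = False, Z = False, E = True
Step 1: Z ∧ E = False AND True = False
Step 2: M → (False): false only when M=True and consequent=False.
Result: True

True


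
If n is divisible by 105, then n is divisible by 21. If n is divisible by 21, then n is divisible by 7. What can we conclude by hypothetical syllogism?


Hypothetical syllogism: P → Q, Q → R ⊢ P → R
Premise 1: n is divisible by 105 → n is divisible by 21
Premise 2: n is divisible by 21 → n is divisible by 7
Chain the implications: the middle term (n is divisible by 21) links the two.
Conclusion: If n is divisible by 105, then n is divisible by 7.

If n is divisible by 105, then n is divisible by 7.


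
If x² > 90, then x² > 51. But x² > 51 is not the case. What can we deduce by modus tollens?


Modus tollens: P → Q, ¬Q ⊢ ¬P
P: x² > 90
Q: x² > 51
We have P → Q and Q is false.
By modus tollens, P must be false.

It is not the case that x² > 90


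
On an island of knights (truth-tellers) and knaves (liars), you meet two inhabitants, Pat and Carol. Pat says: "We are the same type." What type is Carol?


Pat says: "We are the same type."
Case 1: Pat is a Knight (truth-teller)
  Statement is true → they ARE the same → Carol is also a Knight
Case 2: Pat is a Knave (liar)
  Statement is false → they are NOT the same → Carol is a Knight
In both cases, Carol is a Knight.

Knight


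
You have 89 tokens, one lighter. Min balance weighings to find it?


Each weighing has 3 outcomes (left heavy / balance / right heavy), so k weighings distinguish at most 3^k cases; splitting into three near-equal groups achieves this.
Need 3^k ≥ 89: 3^4 = 81 < 89 ≤ 3^5 = 243
k = ⌈log₃(89)⌉ = 5

5


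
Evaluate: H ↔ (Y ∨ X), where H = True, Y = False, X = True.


H = True, Y = False, X = True
Step 1: Y ∨ X = False OR True = True
Step 2: H ↔ (True): true when both sides have same truth value.
Result: True ↔ True = True

True


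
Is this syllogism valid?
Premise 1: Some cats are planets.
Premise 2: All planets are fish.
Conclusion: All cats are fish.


Premise 1: Some cats are planets.
Premise 2: All planets are fish.
Conclusion: All cats are fish.
Fallacy: illicit minor. The minor term (cats) is distributed in the conclusion ('All cats ...') but undistributed in its premise ('Some cats are planets' doesn't cover all cats).
Only 'Some cats are fish' follows, not 'All'.

Invalid


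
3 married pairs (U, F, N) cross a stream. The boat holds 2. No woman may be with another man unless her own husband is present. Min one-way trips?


Label couples U, F, N (H = husband, W = wife).
Counting alone: 6 people, the boat carries 2 and someone must bring it back, so each round trip nets at most +1 on the far side until the last crossing → at least 9 trips. The jealousy constraint makes 9 impossible; the shortest valid schedule has 11:
1. WU+WF →  (far: WU,WF; near: HU,HF,HN,WN)
2. WU ←       (far: WF; near: HU,HF,HN,WU,WN)
3. WU+WN →  (far: WU,WF,WN; near: HU,HF,HN)
4. WU ←       (far: WF,WN; near: HU,HF,HN,WU)
5. HF+HN →  (far: HF,WF,HN,WN; near: HU,WU)
6. HF+WF ←  (far: HN,WN; near: HU,WU,HF,WF)
7. HU+HF →  (far: HU,HF,HN,WN; near: WU,WF)
8. WN ←       (far: HU,HF,HN; near: WU,WF,WN)
9. WU+WF →  (far: HU,WU,HF,WF,HN; near: WN)
10. HN ←      (far: HU,WU,HF,WF; near: HN,WN)
11. HN+WN → (far: all six; near: empty)
In every state each wife is either with her husband or with no other man.
Minimum trips = 11

11


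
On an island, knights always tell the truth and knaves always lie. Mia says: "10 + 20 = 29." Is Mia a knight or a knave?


Statement: "10 + 20 = 29."
Actual: 10 + 20 = 30
Claimed: 29
Statement is FALSE → Mia lies → Knave

Knave


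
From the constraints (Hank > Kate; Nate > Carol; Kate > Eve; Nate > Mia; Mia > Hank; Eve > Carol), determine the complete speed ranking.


Constraints: Hank > Kate; Nate > Carol; Kate > Eve; Nate > Mia; Mia > Hank; Eve > Carol
Method: at each step, the next-highest is the one remaining person who never appears on the smaller side of a constraint between remaining people.
  Step 1: remaining {Nate, Hank, Eve, Carol, Kate, Mia}; on the smaller side: {Hank, Eve, Carol, Kate, Mia} → Nate is next (Nate > Carol; Nate > Mia).
  Step 2: remaining {Hank, Eve, Carol, Kate, Mia}; on the smaller side: {Hank, Eve, Carol, Kate} → Mia is next (Mia > Hank).
  Step 3: remaining {Hank, Eve, Carol, Kate}; on the smaller side: {Eve, Carol, Kate} → Hank is next (Hank > Kate).
  Step 4: remaining {Eve, Carol, Kate}; on the smaller side: {Eve, Carol} → Kate is next (Kate > Eve).
  Step 5: remaining {Eve, Carol}; on the smaller side: {Carol} → Eve is next (Eve > Carol).
  Step 6: only Carol remains → lowest.
Final ranking (highest to lowest):

Nate > Mia > Hank > Kate > Eve > Carol


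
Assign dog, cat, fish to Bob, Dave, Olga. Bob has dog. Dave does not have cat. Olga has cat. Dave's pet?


From clues:
  Olga → cat
  Bob → dog
By elimination, Dave gets the remaining.

fish


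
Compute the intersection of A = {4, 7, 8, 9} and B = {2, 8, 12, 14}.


A = {4, 7, 8, 9}
B = {2, 8, 12, 14}
Operation: intersection
Elements in both: 8

{8}


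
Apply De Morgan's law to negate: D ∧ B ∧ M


De Morgan's law: ¬(P ∧ Q ∧ R) ≡ ¬P ∨ ¬Q ∨ ¬R
¬(D ∧ B ∧ M) = ¬D ∨ ¬B ∨ ¬M

¬D ∨ ¬B ∨ ¬M


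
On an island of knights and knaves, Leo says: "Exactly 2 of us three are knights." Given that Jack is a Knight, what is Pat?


Leo claims exactly 2 knights among Leo, Jack, Pat.
Given: Jack is a Knight.

Case 1: Leo is a Knight (tells truth)
  Then exactly 2 of the three are knights.
  Counting Leo, Jack: 2 knight(s) so far. Need 0 more → Pat = Knave.
Case 2: Leo is a Knave (lies)
  Then the count is NOT 2.
  If Pat = Knight, count = 2 = 2 → claim would be true, contradicts lie.
  If Pat = Knave, count = 1 ≠ 2 → lie confirmed ✓

Pat is a Knave.

Knave


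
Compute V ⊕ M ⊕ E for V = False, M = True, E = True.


V = False, M = True, E = True
Step 1: V ⊕ M = False XOR True = True
Step 2: True ⊕ E = True XOR True = False
XOR is true when an odd number of operands are true.

False


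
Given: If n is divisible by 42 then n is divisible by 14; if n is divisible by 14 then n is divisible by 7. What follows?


Hypothetical syllogism: P → Q, Q → R ⊢ P → R
Premise 1: n is divisible by 42 → n is divisible by 14
Premise 2: n is divisible by 14 → n is divisible by 7
Chain the implications: the middle term (n is divisible by 14) links the two.
Conclusion: If n is divisible by 42, then n is divisible by 7.

If n is divisible by 42, then n is divisible by 7.


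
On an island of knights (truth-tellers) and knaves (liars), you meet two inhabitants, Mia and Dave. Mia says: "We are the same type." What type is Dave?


Mia says: "We are the same type."
Case 1: Mia is a Knight (truth-teller)
  Statement is true → they ARE the same → Dave is also a Knight
Case 2: Mia is a Knave (liar)
  Statement is false → they are NOT the same → Dave is a Knight
In both cases, Dave is a Knight.

Knight


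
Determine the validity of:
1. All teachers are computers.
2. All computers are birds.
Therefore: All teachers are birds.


Premise 1: All teachers are computers.
Premise 2: All computers are birds.
Conclusion: All teachers are birds.
Barbara syllogism (AAA-1): All A are B, All B are C → All A are C.
Middle term (computers) distributed in premise 2.

Valid


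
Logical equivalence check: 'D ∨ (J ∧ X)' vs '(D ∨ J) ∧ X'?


Expression 1: D ∨ (J ∧ X)
Expression 2: (D ∨ J) ∧ X
Truth table (D J X | Expr1 Expr2):
  T T T |   T     T
  T T F |   T     F   ← differ
  T F T |   T     T
  T F F |   T     F   ← differ
  F T T |   T     T
  F T F |   F     F
  F F T |   F     F
  F F F |   F     F
Counterexample: D=T, J=T, X=F gives Expr1 = T but Expr2 = F, so the expressions are NOT logically equivalent.

No


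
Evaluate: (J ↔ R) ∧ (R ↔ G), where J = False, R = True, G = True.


J = False, R = True, G = True
Step 1: J ↔ R is true when J and R have the same value. Result: False
Step 2: R ↔ G is true when R and G have the same value. Result: True
Step 3: False ∧ True = False

False


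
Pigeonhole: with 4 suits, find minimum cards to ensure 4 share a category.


Pigeonhole: to guarantee k in one of n categories, need (k-1)×n + 1.
k = 4, n = 4
Minimum = (4-1) × 4 + 1 = 3 × 4 + 1

13


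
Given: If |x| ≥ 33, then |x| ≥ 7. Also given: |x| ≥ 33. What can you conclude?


Modus ponens: P → Q, P ⊢ Q
P: |x| ≥ 33
Q: |x| ≥ 7
We have P → Q and P is true.
By modus ponens, Q must be true.

|x| ≥ 7


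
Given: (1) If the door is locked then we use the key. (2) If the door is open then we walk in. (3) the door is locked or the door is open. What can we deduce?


Constructive dilemma: (P → Q) ∧ (R → S), P ∨ R ⊢ Q ∨ S
Premise 1: the door is locked → we use the key
Premise 2: the door is open → we walk in
Premise 3: the door is locked ∨ the door is open
Case 1: Assuming the door is locked, then by Premise 1, we use the key.
Case 2: Assuming the door is open, then by Premise 2, we walk in.
Since one of the door is locked or the door is open must hold, we get we use the key or we walk in.

We use the key or we walk in.


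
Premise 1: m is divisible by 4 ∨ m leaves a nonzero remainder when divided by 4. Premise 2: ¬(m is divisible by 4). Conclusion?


Disjunctive syllogism: P ∨ Q, ¬P ⊢ Q
Disjunction: m is divisible by 4 ∨ m leaves a nonzero remainder when divided by 4
We know it is not the case that m is divisible by 4.
By disjunctive syllogism, the other disjunct must be true.

m leaves a nonzero remainder when divided by 4


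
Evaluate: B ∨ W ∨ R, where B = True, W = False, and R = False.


B = True, W = False, R = False
Step 1: B ∨ W = True OR False = True
Step 2: True ∨ R = True OR False = True
OR is true when at least one operand is true.

True


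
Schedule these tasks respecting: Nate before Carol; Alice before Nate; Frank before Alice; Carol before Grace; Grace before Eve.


Constraints: Nate before Carol; Alice before Nate; Frank before Alice; Carol before Grace; Grace before Eve
Method: repeatedly schedule the remaining task that has no remaining task required before it.
  Step 1: remaining {Eve, Frank, Grace, Carol, Alice, Nate}; every task except Frank still has a predecessor pending → schedule Frank.
  Step 2: remaining {Eve, Grace, Carol, Alice, Nate}; every task except Alice still has a predecessor pending → schedule Alice.
  Step 3: remaining {Eve, Grace, Carol, Nate}; every task except Nate still has a predecessor pending → schedule Nate.
  Step 4: remaining {Eve, Grace, Carol}; every task except Carol still has a predecessor pending → schedule Carol.
  Step 5: remaining {Eve, Grace}; every task except Grace still has a predecessor pending → schedule Grace.
  Step 6: only Eve remains → schedule Eve.
Resulting order:

Frank → Alice → Nate → Carol → Grace → Eve


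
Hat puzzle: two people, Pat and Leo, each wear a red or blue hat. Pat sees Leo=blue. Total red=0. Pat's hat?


Total red = 0, Leo = blue
Red accounted for: 0
Remaining for Pat: 0
Pat's hat is blue.

blue


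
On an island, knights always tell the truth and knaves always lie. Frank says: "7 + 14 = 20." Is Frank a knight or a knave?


Statement: "7 + 14 = 20."
Actual: 7 + 14 = 21
Claimed: 20
Statement is FALSE → Frank lies → Knave

Knave


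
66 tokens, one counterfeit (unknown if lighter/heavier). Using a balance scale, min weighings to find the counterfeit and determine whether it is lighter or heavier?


Let n = 66. 132 possibilities (n tokens × lighter/heavier); each weighing has 3 outcomes.
Bound for k weighings: say the first weighing puts j tokens on each pan. If it tips, the 2j weighed tokens remain suspects (each with a known direction) and k-1 weighings give 3^(k-1) outcomes; 3^(k-1) is odd, so 2j ≤ 3^(k-1) - 1. If it balances, the n - 2j unweighed tokens remain with direction unknown: 2(n - 2j) ≤ 3^(k-1) - 1 by the same parity argument. Adding, n ≤ (3^(k-1) - 1) + (3^(k-1) - 1)/2 = (3^k - 3)/2, and the classical three-group strategy achieves this (3 tokens in 2 weighings, 12 in 3, 39 in 4, 120 in 5).
So we need the smallest k with (3^k - 3)/2 ≥ 66.
k = 4: (3^4 - 3)/2 = 39 < 66 ✗
k = 5: (3^5 - 3)/2 = 120 ≥ 66 ✓

5
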